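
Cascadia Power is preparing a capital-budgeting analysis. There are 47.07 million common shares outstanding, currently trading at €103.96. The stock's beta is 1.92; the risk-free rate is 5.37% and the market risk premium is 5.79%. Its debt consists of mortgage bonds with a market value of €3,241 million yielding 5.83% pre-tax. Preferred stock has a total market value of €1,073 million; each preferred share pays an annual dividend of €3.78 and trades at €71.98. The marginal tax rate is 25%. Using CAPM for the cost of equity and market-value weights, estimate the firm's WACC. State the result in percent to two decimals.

Cost of equity via CAPM: Re = 5.37% + 1.92 × 5.79% = 16.4868%.
Cost of preferred: Rp = 3.78 / 71.98 = 5.2515%.
Market value of equity E = 103.96 × 47.07m = 4893.3972m.
Total capital V = 4893.3972 + 1073 + 3241 = 9207.3972.
Equity: weight = 4893.3972/9207.3972 = 0.5315; cost = 16.4868%.
Preferred: weight = 1073/9207.3972 = 0.1165; cost = 5.2515%.
Mortgage bonds: weight = 3241/9207.3972 = 0.3520; after-tax cost = 5.83% × (1 − 25%) = 4.3725%.
WACC = 0.5315 × 16.4868% + 0.1165 × 5.2515% + 0.3520 × 4.3725% = 10.9132%.

10.91%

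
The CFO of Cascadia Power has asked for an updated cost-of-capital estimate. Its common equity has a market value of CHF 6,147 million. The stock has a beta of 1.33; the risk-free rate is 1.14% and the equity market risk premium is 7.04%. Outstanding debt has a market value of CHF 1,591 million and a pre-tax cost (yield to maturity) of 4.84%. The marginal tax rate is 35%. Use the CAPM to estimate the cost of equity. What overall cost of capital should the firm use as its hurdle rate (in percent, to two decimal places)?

Cost of equity via CAPM: Re = 1.14% + 1.33 × 7.04% = 10.5032%.
Total capital V = 6147 + 1591 = 7738.
Equity: weight = 6147/7738 = 0.7944; cost = 10.5032%.
Debt: weight = 1591/7738 = 0.2056; after-tax cost = 4.84% × (1 − 35%) = 3.1460%.
WACC = 0.7944 × 10.5032% + 0.2056 × 3.1460% = 8.9905%.

8.99%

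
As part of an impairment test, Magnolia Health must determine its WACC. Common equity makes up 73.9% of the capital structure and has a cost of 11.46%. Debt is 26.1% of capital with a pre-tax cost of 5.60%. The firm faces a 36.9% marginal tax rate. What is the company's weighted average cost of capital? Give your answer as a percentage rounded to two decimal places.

9.39%

After-tax cost of debt = 5.6% × (1 − 36.9%) = 3.5336%.
WACC = 0.739 × 11.4600% + 0.261 × 3.5336% = 9.3912%.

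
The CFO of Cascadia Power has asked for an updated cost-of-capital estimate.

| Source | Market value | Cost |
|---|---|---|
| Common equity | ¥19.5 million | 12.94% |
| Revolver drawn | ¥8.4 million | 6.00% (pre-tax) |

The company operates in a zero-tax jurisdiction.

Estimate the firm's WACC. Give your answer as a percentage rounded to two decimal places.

10.85%

Total capital V = 19.5 + 8.4 = 27.9.
Equity: weight = 19.5/27.9 = 0.6989; cost = 12.94%.
Revolver drawn: weight = 8.4/27.9 = 0.3011; after-tax cost = 6% × (1 − 0%) = 6.0000%.
WACC = 0.6989 × 12.9400% + 0.3011 × 6.0000% = 10.8505%.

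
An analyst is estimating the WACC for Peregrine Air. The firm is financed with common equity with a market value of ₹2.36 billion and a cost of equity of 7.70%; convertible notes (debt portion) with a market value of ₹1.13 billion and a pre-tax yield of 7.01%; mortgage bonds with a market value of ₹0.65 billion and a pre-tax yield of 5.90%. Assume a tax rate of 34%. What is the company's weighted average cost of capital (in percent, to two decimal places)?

Total capital V = 2.36 + 1.13 + 0.65 = 4.14.
Equity: weight = 2.36/4.14 = 0.5700; cost = 7.7%.
Convertible notes (debt portion): weight = 1.13/4.14 = 0.2729; after-tax cost = 7.01% × (1 − 34%) = 4.6266%.
Mortgage bonds: weight = 0.65/4.14 = 0.1570; after-tax cost = 5.9% × (1 − 34%) = 3.8940%.
WACC = 0.5700 × 7.7000% + 0.2729 × 4.6266% + 0.1570 × 3.8940% = 6.2636%.

6.26%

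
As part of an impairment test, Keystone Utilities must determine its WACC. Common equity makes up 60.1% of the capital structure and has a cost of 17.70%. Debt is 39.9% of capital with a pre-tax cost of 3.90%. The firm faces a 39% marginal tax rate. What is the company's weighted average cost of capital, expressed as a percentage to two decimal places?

11.59%

After-tax cost of debt = 3.9% × (1 − 39%) = 2.3790%.
WACC = 0.601 × 17.7000% + 0.399 × 2.3790% = 11.5869%.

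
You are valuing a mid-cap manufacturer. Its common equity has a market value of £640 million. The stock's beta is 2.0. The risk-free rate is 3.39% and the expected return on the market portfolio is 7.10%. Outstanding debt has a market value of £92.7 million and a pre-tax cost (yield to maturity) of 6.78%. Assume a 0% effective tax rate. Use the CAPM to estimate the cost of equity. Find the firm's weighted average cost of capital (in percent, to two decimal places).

Market risk premium = 7.1% − 3.39% = 3.71%.
Cost of equity via CAPM: Re = 3.39% + 2.0 × 3.71% = 10.8100%.
Total capital V = 640 + 92.7 = 732.7.
Equity: weight = 640/732.7 = 0.8735; cost = 10.81%.
Debt: weight = 92.7/732.7 = 0.1265; after-tax cost = 6.78% × (1 − 0%) = 6.7800%.
WACC = 0.8735 × 10.8100% + 0.1265 × 6.7800% = 10.3001%.

10.30%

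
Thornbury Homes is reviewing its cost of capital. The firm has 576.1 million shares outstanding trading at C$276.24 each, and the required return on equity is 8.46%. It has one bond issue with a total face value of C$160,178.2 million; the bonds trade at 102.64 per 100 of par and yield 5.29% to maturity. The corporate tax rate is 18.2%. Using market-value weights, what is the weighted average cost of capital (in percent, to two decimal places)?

Market value of equity E = 276.24 × 576.1m = 159141.864m. Market value of debt D = 160178.2m × 102.64/100 = 164406.90448m.
Total capital V = 159141.864 + 164406.90448 = 323548.76848.
Equity: weight = 159141.864/323548.76848 = 0.4919; cost = 8.46%.
Bonds outstanding: weight = 164406.90448/323548.76848 = 0.5081; after-tax cost = 5.29% × (1 − 18.2%) = 4.3272%.
WACC = 0.4919 × 8.4600% + 0.5081 × 4.3272% = 6.3600%.

6.36%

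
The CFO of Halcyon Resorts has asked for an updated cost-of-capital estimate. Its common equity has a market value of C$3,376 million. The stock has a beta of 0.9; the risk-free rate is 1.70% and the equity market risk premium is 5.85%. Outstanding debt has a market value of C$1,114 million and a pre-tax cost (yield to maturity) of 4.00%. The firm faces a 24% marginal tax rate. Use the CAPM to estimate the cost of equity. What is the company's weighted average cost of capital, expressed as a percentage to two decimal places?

Cost of equity via CAPM: Re = 1.7% + 0.9 × 5.85% = 6.9650%.
Total capital V = 3376 + 1114 = 4490.
Equity: weight = 3376/4490 = 0.7519; cost = 6.965%.
Debt: weight = 1114/4490 = 0.2481; after-tax cost = 4% × (1 − 24%) = 3.0400%.
WACC = 0.7519 × 6.9650% + 0.2481 × 3.0400% = 5.9912%.

5.99%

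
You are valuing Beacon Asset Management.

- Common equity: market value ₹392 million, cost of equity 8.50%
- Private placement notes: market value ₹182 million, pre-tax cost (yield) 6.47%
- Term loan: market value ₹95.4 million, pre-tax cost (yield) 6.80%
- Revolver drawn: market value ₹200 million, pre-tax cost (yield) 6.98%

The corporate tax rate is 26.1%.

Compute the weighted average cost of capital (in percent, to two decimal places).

Total capital V = 392 + 182 + 95.4 + 200 = 869.4.
Equity: weight = 392/869.4 = 0.4509; cost = 8.5%.
Private placement notes: weight = 182/869.4 = 0.2093; after-tax cost = 6.47% × (1 − 26.1%) = 4.7813%.
Term loan: weight = 95.4/869.4 = 0.1097; after-tax cost = 6.8% × (1 − 26.1%) = 5.0252%.
Revolver drawn: weight = 200/869.4 = 0.2300; after-tax cost = 6.98% × (1 − 26.1%) = 5.1582%.
WACC = 0.4509 × 8.5000% + 0.2093 × 4.7813% + 0.1097 × 5.0252% + 0.2300 × 5.1582% = 6.5715%.

6.57%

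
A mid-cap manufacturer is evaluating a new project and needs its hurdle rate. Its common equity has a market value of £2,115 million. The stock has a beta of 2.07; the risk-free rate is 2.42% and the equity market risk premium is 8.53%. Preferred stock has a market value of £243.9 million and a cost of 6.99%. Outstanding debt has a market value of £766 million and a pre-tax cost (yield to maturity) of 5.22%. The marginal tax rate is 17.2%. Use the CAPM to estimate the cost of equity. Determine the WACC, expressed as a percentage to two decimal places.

15.19%

Cost of equity via CAPM: Re = 2.42% + 2.07 × 8.53% = 20.0771%.
Total capital V = 2115 + 243.9 + 766 = 3124.9.
Equity: weight = 2115/3124.9 = 0.6768; cost = 20.0771%.
Preferred: weight = 243.9/3124.9 = 0.0781; cost = 6.99%.
Debt: weight = 766/3124.9 = 0.2451; after-tax cost = 5.22% × (1 − 17.2%) = 4.3222%.
WACC = 0.6768 × 20.0771% + 0.0781 × 6.9900% + 0.2451 × 4.3222% = 15.1937%.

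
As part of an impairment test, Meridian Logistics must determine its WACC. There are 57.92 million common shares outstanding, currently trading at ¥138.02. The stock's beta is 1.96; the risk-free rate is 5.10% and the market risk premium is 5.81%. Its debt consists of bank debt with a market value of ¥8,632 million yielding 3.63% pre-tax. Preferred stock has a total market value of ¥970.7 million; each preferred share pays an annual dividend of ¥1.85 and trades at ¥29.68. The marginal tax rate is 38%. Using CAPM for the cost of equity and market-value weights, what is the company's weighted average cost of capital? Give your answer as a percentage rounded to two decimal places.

8.94%

Cost of equity via CAPM: Re = 5.1% + 1.96 × 5.81% = 16.4876%.
Cost of preferred: Rp = 1.85 / 29.68 = 6.2332%.
Market value of equity E = 138.02 × 57.92m = 7994.1184m.
Total capital V = 7994.1184 + 970.7 + 8632 = 17596.8184.
Equity: weight = 7994.1184/17596.8184 = 0.4543; cost = 16.4876%.
Preferred: weight = 970.7/17596.8184 = 0.0552; cost = 6.2332%.
Bank debt: weight = 8632/17596.8184 = 0.4905; after-tax cost = 3.63% × (1 − 38%) = 2.2506%.
WACC = 0.4543 × 16.4876% + 0.0552 × 6.2332% + 0.4905 × 2.2506% = 8.9381%.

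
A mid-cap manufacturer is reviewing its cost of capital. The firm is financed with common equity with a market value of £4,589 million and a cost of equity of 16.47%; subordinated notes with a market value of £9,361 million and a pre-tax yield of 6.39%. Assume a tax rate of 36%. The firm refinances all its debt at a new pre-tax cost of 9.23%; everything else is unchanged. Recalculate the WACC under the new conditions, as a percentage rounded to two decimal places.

After the change:
Total capital V = 4589 + 9361 = 13950.
Equity: weight = 4589/13950 = 0.3290; cost = 16.47%.
Subordinated notes: weight = 9361/13950 = 0.6710; after-tax cost = 9.23% × (1 − 36%) = 5.9072%.
WACC = 0.3290 × 16.4700% + 0.6710 × 5.9072% = 9.3819%.

9.38%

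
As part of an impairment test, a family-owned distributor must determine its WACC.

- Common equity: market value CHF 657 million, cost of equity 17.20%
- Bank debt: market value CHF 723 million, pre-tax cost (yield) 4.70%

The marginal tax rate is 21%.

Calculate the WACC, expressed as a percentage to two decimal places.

10.13%

Total capital V = 657 + 723 = 1380.
Equity: weight = 657/1380 = 0.4761; cost = 17.2%.
Bank debt: weight = 723/1380 = 0.5239; after-tax cost = 4.7% × (1 − 21%) = 3.7130%.
WACC = 0.4761 × 17.2000% + 0.5239 × 3.7130% = 10.1340%.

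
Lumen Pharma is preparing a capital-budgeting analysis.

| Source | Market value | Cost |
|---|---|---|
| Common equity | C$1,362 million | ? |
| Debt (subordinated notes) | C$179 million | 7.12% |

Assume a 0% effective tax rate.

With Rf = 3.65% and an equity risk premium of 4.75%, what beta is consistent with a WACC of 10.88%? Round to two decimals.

Total capital V = 1362 + 179 = 1541.
Equity weight = 1362/1541 = 0.8838.
Subordinated notes weight = 179/1541 = 0.1162.
Debt contribution = 0.1162 × 7.12% × (1 − 0%) = 0.8270%.
Required equity contribution = 10.88% − 0.8270% = 10.0530%  ⇒  Re = 11.3742%.
CAPM: 11.3742% = 3.65% + β × 4.75%  ⇒  β = 1.6261.

1.63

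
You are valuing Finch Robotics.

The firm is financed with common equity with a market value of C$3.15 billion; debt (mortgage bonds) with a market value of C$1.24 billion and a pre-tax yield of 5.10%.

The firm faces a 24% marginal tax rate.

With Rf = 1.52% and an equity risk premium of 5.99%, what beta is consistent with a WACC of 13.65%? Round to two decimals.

Total capital V = 3.15 + 1.24 = 4.39.
Equity weight = 3.15/4.39 = 0.7175.
Mortgage bonds weight = 1.24/4.39 = 0.2825.
Debt contribution = 0.2825 × 5.1% × (1 − 24%) = 1.0948%.
Required equity contribution = 13.65% − 1.0948% = 12.5552%  ⇒  Re = 17.4975%.
CAPM: 17.4975% = 1.52% + β × 5.99%  ⇒  β = 2.6674.

2.67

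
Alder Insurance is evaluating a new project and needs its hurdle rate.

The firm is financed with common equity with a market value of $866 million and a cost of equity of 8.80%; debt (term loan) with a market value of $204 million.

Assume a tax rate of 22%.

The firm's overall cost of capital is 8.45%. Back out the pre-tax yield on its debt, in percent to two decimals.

Total capital V = 866 + 204 = 1070.
Equity weight = 866/1070 = 0.8093.
Term loan weight = 204/1070 = 0.1907.
Equity contribution = 0.8093 × 8.8% = 7.1222%.
Remaining for debt = 8.45% − 7.1222% = 1.3278%.
Rd × (1 − 22%) × 0.1907 = 1.3278%  ⇒  Rd = 8.9285%.

8.93%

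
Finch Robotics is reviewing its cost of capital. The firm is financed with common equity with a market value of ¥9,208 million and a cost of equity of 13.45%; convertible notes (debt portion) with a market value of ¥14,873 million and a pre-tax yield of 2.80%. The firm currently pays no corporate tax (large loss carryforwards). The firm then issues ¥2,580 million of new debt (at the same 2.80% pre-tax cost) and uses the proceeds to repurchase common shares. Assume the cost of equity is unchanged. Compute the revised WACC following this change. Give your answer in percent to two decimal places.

After the change:
Total capital V = 6628 + 17453 = 24081.
Equity: weight = 6628/24081 = 0.2752; cost = 13.45%.
Convertible notes (debt portion): weight = 17453/24081 = 0.7248; after-tax cost = 2.8% × (1 − 0%) = 2.8000%.
WACC = 0.2752 × 13.4500% + 0.7248 × 2.8000% = 5.7313%.

5.73%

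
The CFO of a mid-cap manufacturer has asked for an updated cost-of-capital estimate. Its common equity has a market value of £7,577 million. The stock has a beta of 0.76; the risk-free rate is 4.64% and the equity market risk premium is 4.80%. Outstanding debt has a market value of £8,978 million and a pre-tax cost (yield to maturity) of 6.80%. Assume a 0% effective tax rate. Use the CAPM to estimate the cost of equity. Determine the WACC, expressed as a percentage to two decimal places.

Cost of equity via CAPM: Re = 4.64% + 0.76 × 4.8% = 8.2880%.
Total capital V = 7577 + 8978 = 16555.
Equity: weight = 7577/16555 = 0.4577; cost = 8.288%.
Debt: weight = 8978/16555 = 0.5423; after-tax cost = 6.8% × (1 − 0%) = 6.8000%.
WACC = 0.4577 × 8.2880% + 0.5423 × 6.8000% = 7.4810%.

7.48%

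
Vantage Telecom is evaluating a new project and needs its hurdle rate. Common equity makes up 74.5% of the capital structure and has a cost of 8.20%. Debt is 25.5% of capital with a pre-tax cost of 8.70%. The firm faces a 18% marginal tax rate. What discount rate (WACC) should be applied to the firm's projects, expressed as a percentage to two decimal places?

After-tax cost of debt = 8.7% × (1 − 18%) = 7.1340%.
WACC = 0.745 × 8.2000% + 0.255 × 7.1340% = 7.9282%.

7.93%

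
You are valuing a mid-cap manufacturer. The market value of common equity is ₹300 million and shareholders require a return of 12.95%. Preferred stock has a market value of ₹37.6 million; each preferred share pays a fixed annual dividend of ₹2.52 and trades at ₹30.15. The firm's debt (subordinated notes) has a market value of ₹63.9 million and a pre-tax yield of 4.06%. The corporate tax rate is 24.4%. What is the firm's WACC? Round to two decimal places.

Cost of preferred: Rp = 2.52 / 30.15 = 8.3582%.
Total capital V = 300 + 37.6 + 63.9 = 401.5.
Equity: weight = 300/401.5 = 0.7472; cost = 12.95%.
Preferred: weight = 37.6/401.5 = 0.0936; cost = 8.3582%.
Subordinated notes: weight = 63.9/401.5 = 0.1592; after-tax cost = 4.06% × (1 − 24.4%) = 3.0694%.
WACC = 0.7472 × 12.9500% + 0.0936 × 8.3582% + 0.1592 × 3.0694% = 10.9474%.

10.95%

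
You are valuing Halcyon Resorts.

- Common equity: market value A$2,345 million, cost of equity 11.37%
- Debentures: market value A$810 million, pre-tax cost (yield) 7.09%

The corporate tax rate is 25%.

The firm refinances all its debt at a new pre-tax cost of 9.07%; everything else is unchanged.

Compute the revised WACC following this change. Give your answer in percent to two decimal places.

After the change:
Total capital V = 2345 + 810 = 3155.
Equity: weight = 2345/3155 = 0.7433; cost = 11.37%.
Debentures: weight = 810/3155 = 0.2567; after-tax cost = 9.07% × (1 − 25%) = 6.8025%.
WACC = 0.7433 × 11.3700% + 0.2567 × 6.8025% = 10.1974%.

10.20%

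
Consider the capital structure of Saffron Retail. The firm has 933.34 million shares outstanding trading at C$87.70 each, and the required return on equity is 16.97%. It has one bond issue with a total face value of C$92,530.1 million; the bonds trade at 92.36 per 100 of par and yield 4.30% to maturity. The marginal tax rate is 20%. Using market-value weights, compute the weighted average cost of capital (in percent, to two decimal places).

Market value of equity E = 87.7 × 933.34m = 81853.918m. Market value of debt D = 92530.1m × 92.36/100 = 85460.80036m.
Total capital V = 81853.918 + 85460.80036 = 167314.71836.
Equity: weight = 81853.918/167314.71836 = 0.4892; cost = 16.97%.
Bonds outstanding: weight = 85460.80036/167314.71836 = 0.5108; after-tax cost = 4.3% × (1 − 20%) = 3.4400%.
WACC = 0.4892 × 16.9700% + 0.5108 × 3.4400% = 10.0592%.

10.06%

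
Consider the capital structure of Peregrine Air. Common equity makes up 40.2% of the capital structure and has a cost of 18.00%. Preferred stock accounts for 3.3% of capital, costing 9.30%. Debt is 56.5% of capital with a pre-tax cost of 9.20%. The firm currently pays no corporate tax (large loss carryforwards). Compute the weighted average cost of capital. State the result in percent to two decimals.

After-tax cost of debt = 9.2% × (1 − 0%) = 9.2000%.
WACC = 0.402 × 18.0000% + 0.033 × 9.3000% + 0.565 × 9.2000% = 12.7409%.

12.74%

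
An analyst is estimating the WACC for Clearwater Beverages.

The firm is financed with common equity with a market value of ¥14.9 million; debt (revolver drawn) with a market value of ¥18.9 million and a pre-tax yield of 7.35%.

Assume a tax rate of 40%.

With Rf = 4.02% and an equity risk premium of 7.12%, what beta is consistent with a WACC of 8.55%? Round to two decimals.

Total capital V = 14.9 + 18.9 = 33.8.
Equity weight = 14.9/33.8 = 0.4408.
Revolver drawn weight = 18.9/33.8 = 0.5592.
Debt contribution = 0.5592 × 7.35% × (1 − 40%) = 2.4659%.
Required equity contribution = 8.55% − 2.4659% = 6.0841%  ⇒  Re = 13.8014%.
CAPM: 13.8014% = 4.02% + β × 7.12%  ⇒  β = 1.3738.

1.37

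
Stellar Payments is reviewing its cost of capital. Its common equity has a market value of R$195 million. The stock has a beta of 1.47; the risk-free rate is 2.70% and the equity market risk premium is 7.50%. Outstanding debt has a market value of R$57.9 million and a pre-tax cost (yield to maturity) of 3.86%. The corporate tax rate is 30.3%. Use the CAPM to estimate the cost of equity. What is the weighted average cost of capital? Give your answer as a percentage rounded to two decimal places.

11.20%

Cost of equity via CAPM: Re = 2.7% + 1.47 × 7.5% = 13.7250%.
Total capital V = 195 + 57.9 = 252.9.
Equity: weight = 195/252.9 = 0.7711; cost = 13.725%.
Debt: weight = 57.9/252.9 = 0.2289; after-tax cost = 3.86% × (1 − 30.3%) = 2.6904%.
WACC = 0.7711 × 13.7250% + 0.2289 × 2.6904% = 11.1987%.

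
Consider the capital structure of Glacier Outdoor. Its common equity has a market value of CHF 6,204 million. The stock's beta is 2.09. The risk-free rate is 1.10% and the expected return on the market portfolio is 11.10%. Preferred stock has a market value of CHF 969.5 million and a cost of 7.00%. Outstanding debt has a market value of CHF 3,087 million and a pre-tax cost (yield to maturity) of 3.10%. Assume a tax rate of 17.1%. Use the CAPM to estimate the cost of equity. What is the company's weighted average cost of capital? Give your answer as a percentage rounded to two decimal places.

14.74%

Market risk premium = 11.1% − 1.1% = 10.0%.
Cost of equity via CAPM: Re = 1.1% + 2.09 × 10.0% = 22.0000%.
Total capital V = 6204 + 969.5 + 3087 = 10260.5.
Equity: weight = 6204/10260.5 = 0.6046; cost = 22%.
Preferred: weight = 969.5/10260.5 = 0.0945; cost = 7%.
Debt: weight = 3087/10260.5 = 0.3009; after-tax cost = 3.1% × (1 − 17.1%) = 2.5699%.
WACC = 0.6046 × 22.0000% + 0.0945 × 7.0000% + 0.3009 × 2.5699% = 14.7369%.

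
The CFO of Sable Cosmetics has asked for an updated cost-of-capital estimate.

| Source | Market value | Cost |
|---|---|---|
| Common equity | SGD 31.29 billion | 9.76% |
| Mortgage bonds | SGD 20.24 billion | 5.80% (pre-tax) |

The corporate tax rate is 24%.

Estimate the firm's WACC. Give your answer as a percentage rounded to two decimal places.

7.66%

Total capital V = 31.29 + 20.24 = 51.53.
Equity: weight = 31.29/51.53 = 0.6072; cost = 9.76%.
Mortgage bonds: weight = 20.24/51.53 = 0.3928; after-tax cost = 5.8% × (1 − 24%) = 4.4080%.
WACC = 0.6072 × 9.7600% + 0.3928 × 4.4080% = 7.6578%.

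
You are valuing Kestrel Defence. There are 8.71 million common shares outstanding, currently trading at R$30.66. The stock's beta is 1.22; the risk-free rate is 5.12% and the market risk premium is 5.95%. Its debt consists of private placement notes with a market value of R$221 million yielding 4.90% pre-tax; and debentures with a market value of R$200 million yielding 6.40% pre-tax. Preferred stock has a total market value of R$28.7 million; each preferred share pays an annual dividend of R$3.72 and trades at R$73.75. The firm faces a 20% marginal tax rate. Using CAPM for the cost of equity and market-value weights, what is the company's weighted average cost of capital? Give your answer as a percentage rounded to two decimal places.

Cost of equity via CAPM: Re = 5.12% + 1.22 × 5.95% = 12.3790%.
Cost of preferred: Rp = 3.72 / 73.75 = 5.0441%.
Market value of equity E = 30.66 × 8.71m = 267.0486m.
Total capital V = 267.0486 + 28.7 + 221 + 200 = 716.7486.
Equity: weight = 267.0486/716.7486 = 0.3726; cost = 12.379%.
Preferred: weight = 28.7/716.7486 = 0.0400; cost = 5.0441%.
Private placement notes: weight = 221/716.7486 = 0.3083; after-tax cost = 4.9% × (1 − 20%) = 3.9200%.
Debentures: weight = 200/716.7486 = 0.2790; after-tax cost = 6.4% × (1 − 20%) = 5.1200%.
WACC = 0.3726 × 12.3790% + 0.0400 × 5.0441% + 0.3083 × 3.9200% + 0.2790 × 5.1200% = 7.4515%.

7.45%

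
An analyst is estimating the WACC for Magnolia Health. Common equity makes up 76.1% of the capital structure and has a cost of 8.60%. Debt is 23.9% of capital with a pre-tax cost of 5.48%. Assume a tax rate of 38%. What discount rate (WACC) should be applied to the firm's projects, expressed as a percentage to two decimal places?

After-tax cost of debt = 5.48% × (1 − 38%) = 3.3976%.
WACC = 0.761 × 8.6000% + 0.239 × 3.3976% = 7.3566%.

7.36%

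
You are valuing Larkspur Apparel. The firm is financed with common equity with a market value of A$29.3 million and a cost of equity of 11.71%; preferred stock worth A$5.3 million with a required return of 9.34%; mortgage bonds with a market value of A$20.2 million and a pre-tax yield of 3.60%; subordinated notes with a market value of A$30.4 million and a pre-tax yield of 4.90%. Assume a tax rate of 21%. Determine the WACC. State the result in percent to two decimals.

6.66%

Total capital V = 29.3 + 5.3 + 20.2 + 30.4 = 85.2.
Equity: weight = 29.3/85.2 = 0.3439; cost = 11.71%.
Preferred: weight = 5.3/85.2 = 0.0622; cost = 9.34%.
Mortgage bonds: weight = 20.2/85.2 = 0.2371; after-tax cost = 3.6% × (1 − 21%) = 2.8440%.
Subordinated notes: weight = 30.4/85.2 = 0.3568; after-tax cost = 4.9% × (1 − 21%) = 3.8710%.
WACC = 0.3439 × 11.7100% + 0.0622 × 9.3400% + 0.2371 × 2.8440% + 0.3568 × 3.8710% = 6.6635%.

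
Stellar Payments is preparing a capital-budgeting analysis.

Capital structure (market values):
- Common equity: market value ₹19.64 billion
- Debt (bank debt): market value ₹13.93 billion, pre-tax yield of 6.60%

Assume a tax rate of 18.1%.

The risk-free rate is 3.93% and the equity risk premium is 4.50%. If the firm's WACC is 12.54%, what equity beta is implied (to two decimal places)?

Total capital V = 19.64 + 13.93 = 33.57.
Equity weight = 19.64/33.57 = 0.5850.
Bank debt weight = 13.93/33.57 = 0.4150.
Debt contribution = 0.4150 × 6.6% × (1 − 18.1%) = 2.2430%.
Required equity contribution = 12.54% − 2.2430% = 10.2970%  ⇒  Re = 17.6003%.
CAPM: 17.6003% = 3.93% + β × 4.5%  ⇒  β = 3.0379.

3.04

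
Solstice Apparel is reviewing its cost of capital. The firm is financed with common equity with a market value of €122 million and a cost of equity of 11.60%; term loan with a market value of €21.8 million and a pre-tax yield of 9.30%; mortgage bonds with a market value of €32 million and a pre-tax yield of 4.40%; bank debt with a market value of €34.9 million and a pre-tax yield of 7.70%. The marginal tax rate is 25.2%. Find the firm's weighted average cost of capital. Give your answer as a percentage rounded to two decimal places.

8.89%

Total capital V = 122 + 21.8 + 32 + 34.9 = 210.7.
Equity: weight = 122/210.7 = 0.5790; cost = 11.6%.
Term loan: weight = 21.8/210.7 = 0.1035; after-tax cost = 9.3% × (1 − 25.2%) = 6.9564%.
Mortgage bonds: weight = 32/210.7 = 0.1519; after-tax cost = 4.4% × (1 − 25.2%) = 3.2912%.
Bank debt: weight = 34.9/210.7 = 0.1656; after-tax cost = 7.7% × (1 − 25.2%) = 5.7596%.
WACC = 0.5790 × 11.6000% + 0.1035 × 6.9564% + 0.1519 × 3.2912% + 0.1656 × 5.7596% = 8.8903%.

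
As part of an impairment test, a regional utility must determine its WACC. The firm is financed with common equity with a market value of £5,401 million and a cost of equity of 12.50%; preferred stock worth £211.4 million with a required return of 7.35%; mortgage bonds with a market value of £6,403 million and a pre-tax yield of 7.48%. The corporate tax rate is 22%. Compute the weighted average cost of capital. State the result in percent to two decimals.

8.86%

Total capital V = 5401 + 211.4 + 6403 = 12015.4.
Equity: weight = 5401/12015.4 = 0.4495; cost = 12.5%.
Preferred: weight = 211.4/12015.4 = 0.0176; cost = 7.35%.
Mortgage bonds: weight = 6403/12015.4 = 0.5329; after-tax cost = 7.48% × (1 − 22%) = 5.8344%.
WACC = 0.4495 × 12.5000% + 0.0176 × 7.3500% + 0.5329 × 5.8344% = 8.8573%.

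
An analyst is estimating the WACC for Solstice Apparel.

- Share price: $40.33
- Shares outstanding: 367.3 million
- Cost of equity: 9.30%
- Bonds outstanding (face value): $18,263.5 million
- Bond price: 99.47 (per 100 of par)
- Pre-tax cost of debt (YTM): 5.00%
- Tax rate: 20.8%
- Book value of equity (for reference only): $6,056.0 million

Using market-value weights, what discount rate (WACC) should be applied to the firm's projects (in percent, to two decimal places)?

6.36%

Market value of equity E = 40.33 × 367.3m = 14813.209m. Market value of debt D = 18263.5m × 99.47/100 = 18166.70345m.
Total capital V = 14813.209 + 18166.70345 = 32979.91245.
Equity: weight = 14813.209/32979.91245 = 0.4492; cost = 9.3%.
Bonds outstanding: weight = 18166.70345/32979.91245 = 0.5508; after-tax cost = 5% × (1 − 20.8%) = 3.9600%.
WACC = 0.4492 × 9.3000% + 0.5508 × 3.9600% = 6.3585%.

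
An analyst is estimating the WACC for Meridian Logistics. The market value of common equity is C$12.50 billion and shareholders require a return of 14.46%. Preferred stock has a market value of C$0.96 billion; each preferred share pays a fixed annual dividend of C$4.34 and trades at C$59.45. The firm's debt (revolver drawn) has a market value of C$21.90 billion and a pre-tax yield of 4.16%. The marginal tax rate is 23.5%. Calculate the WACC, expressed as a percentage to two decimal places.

7.28%

Cost of preferred: Rp = 4.34 / 59.45 = 7.3003%.
Total capital V = 12.5 + 0.96 + 21.9 = 35.36.
Equity: weight = 12.5/35.36 = 0.3535; cost = 14.46%.
Preferred: weight = 0.96/35.36 = 0.0271; cost = 7.3003%.
Revolver drawn: weight = 21.9/35.36 = 0.6193; after-tax cost = 4.16% × (1 − 23.5%) = 3.1824%.
WACC = 0.3535 × 14.4600% + 0.0271 × 7.3003% + 0.6193 × 3.1824% = 7.2809%.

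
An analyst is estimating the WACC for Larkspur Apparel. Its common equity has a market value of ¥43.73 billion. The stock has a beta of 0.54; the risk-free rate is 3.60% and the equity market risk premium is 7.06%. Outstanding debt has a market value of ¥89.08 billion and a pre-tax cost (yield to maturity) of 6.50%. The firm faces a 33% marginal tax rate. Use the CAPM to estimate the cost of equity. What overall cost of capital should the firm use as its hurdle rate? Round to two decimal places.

Cost of equity via CAPM: Re = 3.6% + 0.54 × 7.06% = 7.4124%.
Total capital V = 43.73 + 89.08 = 132.81.
Equity: weight = 43.73/132.81 = 0.3293; cost = 7.4124%.
Debt: weight = 89.08/132.81 = 0.6707; after-tax cost = 6.5% × (1 − 33%) = 4.3550%.
WACC = 0.3293 × 7.4124% + 0.6707 × 4.3550% = 5.3617%.

5.36%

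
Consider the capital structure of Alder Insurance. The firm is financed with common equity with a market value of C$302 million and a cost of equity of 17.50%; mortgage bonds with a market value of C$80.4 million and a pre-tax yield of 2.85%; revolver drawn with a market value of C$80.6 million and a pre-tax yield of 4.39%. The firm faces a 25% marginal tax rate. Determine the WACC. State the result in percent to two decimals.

Total capital V = 302 + 80.4 + 80.6 = 463.
Equity: weight = 302/463 = 0.6523; cost = 17.5%.
Mortgage bonds: weight = 80.4/463 = 0.1737; after-tax cost = 2.85% × (1 − 25%) = 2.1375%.
Revolver drawn: weight = 80.6/463 = 0.1741; after-tax cost = 4.39% × (1 − 25%) = 3.2925%.
WACC = 0.6523 × 17.5000% + 0.1737 × 2.1375% + 0.1741 × 3.2925% = 12.3590%.

12.36%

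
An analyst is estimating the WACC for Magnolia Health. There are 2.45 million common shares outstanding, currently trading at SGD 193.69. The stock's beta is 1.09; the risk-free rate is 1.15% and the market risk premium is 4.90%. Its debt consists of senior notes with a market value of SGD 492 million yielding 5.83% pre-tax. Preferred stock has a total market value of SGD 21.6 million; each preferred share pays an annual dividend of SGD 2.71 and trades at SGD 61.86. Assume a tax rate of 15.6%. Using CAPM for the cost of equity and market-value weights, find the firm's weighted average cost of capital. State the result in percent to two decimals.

Cost of equity via CAPM: Re = 1.15% + 1.09 × 4.9% = 6.4910%.
Cost of preferred: Rp = 2.71 / 61.86 = 4.3809%.
Market value of equity E = 193.69 × 2.45m = 474.5405m.
Total capital V = 474.5405 + 21.6 + 492 = 988.1405.
Equity: weight = 474.5405/988.1405 = 0.4802; cost = 6.491%.
Preferred: weight = 21.6/988.1405 = 0.0219; cost = 4.3809%.
Senior notes: weight = 492/988.1405 = 0.4979; after-tax cost = 5.83% × (1 − 15.6%) = 4.9205%.
WACC = 0.4802 × 6.4910% + 0.0219 × 4.3809% + 0.4979 × 4.9205% = 5.6629%.

5.66%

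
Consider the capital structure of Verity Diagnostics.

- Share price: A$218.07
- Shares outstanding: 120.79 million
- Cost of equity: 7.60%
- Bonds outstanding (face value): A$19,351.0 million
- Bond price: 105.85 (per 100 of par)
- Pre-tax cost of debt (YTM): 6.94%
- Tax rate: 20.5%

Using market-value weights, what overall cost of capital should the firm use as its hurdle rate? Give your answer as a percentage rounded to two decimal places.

6.69%

Market value of equity E = 218.07 × 120.79m = 26340.6753m. Market value of debt D = 19351m × 105.85/100 = 20483.0335m.
Total capital V = 26340.6753 + 20483.0335 = 46823.7088.
Equity: weight = 26340.6753/46823.7088 = 0.5625; cost = 7.6%.
Bonds outstanding: weight = 20483.0335/46823.7088 = 0.4375; after-tax cost = 6.94% × (1 − 20.5%) = 5.5173%.
WACC = 0.5625 × 7.6000% + 0.4375 × 5.5173% = 6.6889%.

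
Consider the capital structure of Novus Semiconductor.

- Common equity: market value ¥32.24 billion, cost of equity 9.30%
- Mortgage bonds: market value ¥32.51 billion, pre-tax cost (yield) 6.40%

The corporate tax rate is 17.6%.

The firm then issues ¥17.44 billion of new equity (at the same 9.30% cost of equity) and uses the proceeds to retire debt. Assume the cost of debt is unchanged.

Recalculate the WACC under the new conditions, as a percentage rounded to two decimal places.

8.36%

After the change:
Total capital V = 49.68 + 15.07 = 64.75.
Equity: weight = 49.68/64.75 = 0.7673; cost = 9.3%.
Mortgage bonds: weight = 15.07/64.75 = 0.2327; after-tax cost = 6.4% × (1 − 17.6%) = 5.2736%.
WACC = 0.7673 × 9.3000% + 0.2327 × 5.2736% = 8.3629%.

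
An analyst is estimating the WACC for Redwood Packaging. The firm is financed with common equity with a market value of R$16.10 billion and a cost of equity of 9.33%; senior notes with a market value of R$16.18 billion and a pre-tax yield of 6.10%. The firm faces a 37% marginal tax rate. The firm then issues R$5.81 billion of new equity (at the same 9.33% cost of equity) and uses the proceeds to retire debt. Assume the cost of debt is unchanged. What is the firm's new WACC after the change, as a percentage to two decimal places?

After the change:
Total capital V = 21.91 + 10.37 = 32.28.
Equity: weight = 21.91/32.28 = 0.6787; cost = 9.33%.
Senior notes: weight = 10.37/32.28 = 0.3213; after-tax cost = 6.1% × (1 − 37%) = 3.8430%.
WACC = 0.6787 × 9.3300% + 0.3213 × 3.8430% = 7.5673%.

7.57%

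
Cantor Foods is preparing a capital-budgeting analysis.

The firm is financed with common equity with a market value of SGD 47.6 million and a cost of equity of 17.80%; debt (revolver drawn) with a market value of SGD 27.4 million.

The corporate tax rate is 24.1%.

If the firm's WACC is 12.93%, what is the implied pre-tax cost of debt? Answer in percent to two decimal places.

5.89%

Total capital V = 47.6 + 27.4 = 75.
Equity weight = 47.6/75 = 0.6347.
Revolver drawn weight = 27.4/75 = 0.3653.
Equity contribution = 0.6347 × 17.8% = 11.2971%.
Remaining for debt = 12.93% − 11.2971% = 1.6329%.
Rd × (1 − 24.1%) × 0.3653 = 1.6329%  ⇒  Rd = 5.8889%.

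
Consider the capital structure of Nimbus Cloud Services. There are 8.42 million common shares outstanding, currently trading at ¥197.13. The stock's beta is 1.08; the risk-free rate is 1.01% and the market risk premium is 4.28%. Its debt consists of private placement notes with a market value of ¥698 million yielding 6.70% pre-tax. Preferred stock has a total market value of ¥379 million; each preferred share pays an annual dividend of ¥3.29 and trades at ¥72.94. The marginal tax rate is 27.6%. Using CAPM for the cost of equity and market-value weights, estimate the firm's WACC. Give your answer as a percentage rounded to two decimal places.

Cost of equity via CAPM: Re = 1.01% + 1.08 × 4.28% = 5.6324%.
Cost of preferred: Rp = 3.29 / 72.94 = 4.5106%.
Market value of equity E = 197.13 × 8.42m = 1659.8346m.
Total capital V = 1659.8346 + 379 + 698 = 2736.8346.
Equity: weight = 1659.8346/2736.8346 = 0.6065; cost = 5.6324%.
Preferred: weight = 379/2736.8346 = 0.1385; cost = 4.5106%.
Private placement notes: weight = 698/2736.8346 = 0.2550; after-tax cost = 6.7% × (1 − 27.6%) = 4.8508%.
WACC = 0.6065 × 5.6324% + 0.1385 × 4.5106% + 0.2550 × 4.8508% = 5.2777%.

5.28%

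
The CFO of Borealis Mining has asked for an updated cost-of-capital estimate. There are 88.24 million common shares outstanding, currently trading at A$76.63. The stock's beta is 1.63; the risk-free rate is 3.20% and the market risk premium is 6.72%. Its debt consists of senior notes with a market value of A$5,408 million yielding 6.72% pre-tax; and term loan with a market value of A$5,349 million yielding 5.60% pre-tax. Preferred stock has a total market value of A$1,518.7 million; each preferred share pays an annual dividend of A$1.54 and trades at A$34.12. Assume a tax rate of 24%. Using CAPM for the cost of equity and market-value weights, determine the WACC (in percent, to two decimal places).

8.03%

Cost of equity via CAPM: Re = 3.2% + 1.63 × 6.72% = 14.1536%.
Cost of preferred: Rp = 1.54 / 34.12 = 4.5135%.
Market value of equity E = 76.63 × 88.24m = 6761.8312m.
Total capital V = 6761.8312 + 1518.7 + 5408 + 5349 = 19037.5312.
Equity: weight = 6761.8312/19037.5312 = 0.3552; cost = 14.1536%.
Preferred: weight = 1518.7/19037.5312 = 0.0798; cost = 4.5135%.
Senior notes: weight = 5408/19037.5312 = 0.2841; after-tax cost = 6.72% × (1 − 24%) = 5.1072%.
Term loan: weight = 5349/19037.5312 = 0.2810; after-tax cost = 5.6% × (1 − 24%) = 4.2560%.
WACC = 0.3552 × 14.1536% + 0.0798 × 4.5135% + 0.2841 × 5.1072% + 0.2810 × 4.2560% = 8.0338%.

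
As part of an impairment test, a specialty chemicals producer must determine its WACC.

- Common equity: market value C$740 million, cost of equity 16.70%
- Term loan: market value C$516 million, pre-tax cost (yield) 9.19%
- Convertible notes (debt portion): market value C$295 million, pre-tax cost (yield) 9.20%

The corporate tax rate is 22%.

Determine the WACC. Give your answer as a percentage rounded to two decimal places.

11.72%

Total capital V = 740 + 516 + 295 = 1551.
Equity: weight = 740/1551 = 0.4771; cost = 16.7%.
Term loan: weight = 516/1551 = 0.3327; after-tax cost = 9.19% × (1 − 22%) = 7.1682%.
Convertible notes (debt portion): weight = 295/1551 = 0.1902; after-tax cost = 9.2% × (1 − 22%) = 7.1760%.
WACC = 0.4771 × 16.7000% + 0.3327 × 7.1682% + 0.1902 × 7.1760% = 11.7174%.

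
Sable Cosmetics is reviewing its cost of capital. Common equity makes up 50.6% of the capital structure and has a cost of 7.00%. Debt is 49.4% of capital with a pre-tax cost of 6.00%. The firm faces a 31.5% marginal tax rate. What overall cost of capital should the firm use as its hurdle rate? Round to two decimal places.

After-tax cost of debt = 6% × (1 − 31.5%) = 4.1100%.
WACC = 0.506 × 7.0000% + 0.494 × 4.1100% = 5.5723%.

5.57%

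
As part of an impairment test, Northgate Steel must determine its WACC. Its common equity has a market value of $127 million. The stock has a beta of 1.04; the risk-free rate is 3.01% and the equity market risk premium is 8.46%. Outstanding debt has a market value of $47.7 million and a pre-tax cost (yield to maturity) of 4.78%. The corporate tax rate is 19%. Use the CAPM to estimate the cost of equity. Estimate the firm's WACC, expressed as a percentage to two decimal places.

Cost of equity via CAPM: Re = 3.01% + 1.04 × 8.46% = 11.8084%.
Total capital V = 127 + 47.7 = 174.7.
Equity: weight = 127/174.7 = 0.7270; cost = 11.8084%.
Debt: weight = 47.7/174.7 = 0.2730; after-tax cost = 4.78% × (1 − 19%) = 3.8718%.
WACC = 0.7270 × 11.8084% + 0.2730 × 3.8718% = 9.6414%.

9.64%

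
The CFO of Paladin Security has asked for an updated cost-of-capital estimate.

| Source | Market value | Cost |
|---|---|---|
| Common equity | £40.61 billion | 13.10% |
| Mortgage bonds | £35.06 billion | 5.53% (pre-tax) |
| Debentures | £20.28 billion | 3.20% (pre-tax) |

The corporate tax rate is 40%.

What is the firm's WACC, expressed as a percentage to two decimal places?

Total capital V = 40.61 + 35.06 + 20.28 = 95.95.
Equity: weight = 40.61/95.95 = 0.4232; cost = 13.1%.
Mortgage bonds: weight = 35.06/95.95 = 0.3654; after-tax cost = 5.53% × (1 − 40%) = 3.3180%.
Debentures: weight = 20.28/95.95 = 0.2114; after-tax cost = 3.2% × (1 − 40%) = 1.9200%.
WACC = 0.4232 × 13.1000% + 0.3654 × 3.3180% + 0.2114 × 1.9200% = 7.1627%.

7.16%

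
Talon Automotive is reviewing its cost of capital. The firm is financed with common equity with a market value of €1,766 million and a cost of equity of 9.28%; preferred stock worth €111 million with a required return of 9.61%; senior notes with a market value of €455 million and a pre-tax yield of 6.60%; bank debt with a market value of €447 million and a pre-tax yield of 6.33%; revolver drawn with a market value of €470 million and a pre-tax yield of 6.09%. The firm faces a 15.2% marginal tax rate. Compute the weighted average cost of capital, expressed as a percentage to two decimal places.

7.64%

Total capital V = 1766 + 111 + 455 + 447 + 470 = 3249.
Equity: weight = 1766/3249 = 0.5436; cost = 9.28%.
Preferred: weight = 111/3249 = 0.0342; cost = 9.61%.
Senior notes: weight = 455/3249 = 0.1400; after-tax cost = 6.6% × (1 − 15.2%) = 5.5968%.
Bank debt: weight = 447/3249 = 0.1376; after-tax cost = 6.33% × (1 − 15.2%) = 5.3678%.
Revolver drawn: weight = 470/3249 = 0.1447; after-tax cost = 6.09% × (1 − 15.2%) = 5.1643%.
WACC = 0.5436 × 9.2800% + 0.0342 × 9.6100% + 0.1400 × 5.5968% + 0.1376 × 5.3678% + 0.1447 × 5.1643% = 7.6419%.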